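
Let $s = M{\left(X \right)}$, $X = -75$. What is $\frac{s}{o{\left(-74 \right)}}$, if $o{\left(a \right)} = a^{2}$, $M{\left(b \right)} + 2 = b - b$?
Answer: $- \frac{1}{2738} \approx -0.00036523$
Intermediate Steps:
$M{\left(b \right)} = -2$ ($M{\left(b \right)} = -2 + \left(b - b\right) = -2 + 0 = -2$)
$s = -2$
$\frac{s}{o{\left(-74 \right)}} = - \frac{2}{\left(-74\right)^{2}} = - \frac{2}{5476} = \left(-2\right) \frac{1}{5476} = - \frac{1}{2738}$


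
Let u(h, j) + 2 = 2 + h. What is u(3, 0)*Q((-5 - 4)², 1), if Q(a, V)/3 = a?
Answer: 729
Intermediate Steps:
Q(a, V) = 3*a
u(h, j) = h (u(h, j) = -2 + (2 + h) = h)
u(3, 0)*Q((-5 - 4)², 1) = 3*(3*(-5 - 4)²) = 3*(3*(-9)²) = 3*(3*81) = 3*243 = 729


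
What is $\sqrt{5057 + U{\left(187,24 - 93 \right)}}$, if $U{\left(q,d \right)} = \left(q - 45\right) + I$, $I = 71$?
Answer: $\sqrt{5270} \approx 72.595$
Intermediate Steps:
$U{\left(q,d \right)} = 26 + q$ ($U{\left(q,d \right)} = \left(q - 45\right) + 71 = \left(-45 + q\right) + 71 = 26 + q$)
$\sqrt{5057 + U{\left(187,24 - 93 \right)}} = \sqrt{5057 + \left(26 + 187\right)} = \sqrt{5057 + 213} = \sqrt{5270}$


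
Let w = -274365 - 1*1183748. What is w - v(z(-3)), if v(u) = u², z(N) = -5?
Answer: -1458138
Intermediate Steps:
w = -1458113 (w = -274365 - 1183748 = -1458113)
w - v(z(-3)) = -1458113 - 1*(-5)² = -1458113 - 1*25 = -1458113 - 25 = -1458138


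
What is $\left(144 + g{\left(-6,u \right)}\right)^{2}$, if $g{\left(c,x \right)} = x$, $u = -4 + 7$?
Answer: $21609$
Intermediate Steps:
$u = 3$
$\left(144 + g{\left(-6,u \right)}\right)^{2} = \left(144 + 3\right)^{2} = 147^{2} = 21609$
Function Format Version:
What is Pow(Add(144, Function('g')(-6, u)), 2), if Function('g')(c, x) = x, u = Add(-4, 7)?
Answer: 21609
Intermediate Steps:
u = 3
Pow(Add(144, Function('g')(-6, u)), 2) = Pow(Add(144, 3), 2) = Pow(147, 2) = 21609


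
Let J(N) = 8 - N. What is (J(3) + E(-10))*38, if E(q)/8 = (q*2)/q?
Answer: 798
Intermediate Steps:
E(q) = 16 (E(q) = 8*((q*2)/q) = 8*((2*q)/q) = 8*2 = 16)
(J(3) + E(-10))*38 = ((8 - 1*3) + 16)*38 = ((8 - 3) + 16)*38 = (5 + 16)*38 = 21*38 = 798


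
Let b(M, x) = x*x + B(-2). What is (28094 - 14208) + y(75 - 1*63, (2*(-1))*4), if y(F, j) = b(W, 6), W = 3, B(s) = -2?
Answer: 13920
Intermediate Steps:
b(M, x) = -2 + x**2 (b(M, x) = x*x - 2 = x**2 - 2 = -2 + x**2)
y(F, j) = 34 (y(F, j) = -2 + 6**2 = -2 + 36 = 34)
(28094 - 14208) + y(75 - 1*63, (2*(-1))*4) = (28094 - 14208) + 34 = 13886 + 34 = 13920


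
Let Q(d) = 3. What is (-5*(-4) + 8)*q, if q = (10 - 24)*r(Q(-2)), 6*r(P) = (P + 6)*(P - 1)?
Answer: -1176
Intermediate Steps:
r(P) = (-1 + P)*(6 + P)/6 (r(P) = ((P + 6)*(P - 1))/6 = ((6 + P)*(-1 + P))/6 = ((-1 + P)*(6 + P))/6 = (-1 + P)*(6 + P)/6)
q = -42 (q = (10 - 24)*(-1 + (⅙)*3² + (⅚)*3) = -14*(-1 + (⅙)*9 + 5/2) = -14*(-1 + 3/2 + 5/2) = -14*3 = -42)
(-5*(-4) + 8)*q = (-5*(-4) + 8)*(-42) = (20 + 8)*(-42) = 28*(-42) = -1176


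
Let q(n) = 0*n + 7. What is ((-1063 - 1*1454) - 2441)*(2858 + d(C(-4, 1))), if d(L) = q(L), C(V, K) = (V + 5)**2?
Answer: -14204670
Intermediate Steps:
C(V, K) = (5 + V)**2
q(n) = 7 (q(n) = 0 + 7 = 7)
d(L) = 7
((-1063 - 1*1454) - 2441)*(2858 + d(C(-4, 1))) = ((-1063 - 1*1454) - 2441)*(2858 + 7) = ((-1063 - 1454) - 2441)*2865 = (-2517 - 2441)*2865 = -4958*2865 = -14204670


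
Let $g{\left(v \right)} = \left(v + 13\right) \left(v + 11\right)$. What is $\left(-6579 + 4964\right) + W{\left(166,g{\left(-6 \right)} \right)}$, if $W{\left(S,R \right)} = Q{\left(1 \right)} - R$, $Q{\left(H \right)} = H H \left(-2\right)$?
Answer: $-1652$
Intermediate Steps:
$g{\left(v \right)} = \left(11 + v\right) \left(13 + v\right)$ ($g{\left(v \right)} = \left(13 + v\right) \left(11 + v\right) = \left(11 + v\right) \left(13 + v\right)$)
$Q{\left(H \right)} = - 2 H^{2}$ ($Q{\left(H \right)} = H^{2} \left(-2\right) = - 2 H^{2}$)
$W{\left(S,R \right)} = -2 - R$ ($W{\left(S,R \right)} = - 2 \cdot 1^{2} - R = \left(-2\right) 1 - R = -2 - R$)
$\left(-6579 + 4964\right) + W{\left(166,g{\left(-6 \right)} \right)} = \left(-6579 + 4964\right) - \left(181 - 144\right) = -1615 - 37 = -1652$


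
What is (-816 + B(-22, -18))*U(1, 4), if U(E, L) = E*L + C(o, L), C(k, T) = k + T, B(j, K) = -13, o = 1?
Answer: -7461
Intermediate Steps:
C(k, T) = T + k
U(E, L) = 1 + L + E*L (U(E, L) = E*L + (L + 1) = E*L + (1 + L) = 1 + L + E*L)
(-816 + B(-22, -18))*U(1, 4) = (-816 - 13)*(1 + 4 + 1*4) = -829*(1 + 4 + 4) = -829*9 = -7461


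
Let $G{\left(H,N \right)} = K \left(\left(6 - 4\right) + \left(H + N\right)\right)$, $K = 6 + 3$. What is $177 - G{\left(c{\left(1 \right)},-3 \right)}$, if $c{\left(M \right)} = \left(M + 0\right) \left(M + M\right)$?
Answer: $168$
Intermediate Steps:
$K = 9$
$c{\left(M \right)} = 2 M^{2}$ ($c{\left(M \right)} = M 2 M = 2 M^{2}$)
$G{\left(H,N \right)} = 18 + 9 H + 9 N$ ($G{\left(H,N \right)} = 9 \left(\left(6 - 4\right) + \left(H + N\right)\right) = 9 \left(2 + \left(H + N\right)\right) = 9 \left(2 + H + N\right) = 18 + 9 H + 9 N$)
$177 - G{\left(c{\left(1 \right)},-3 \right)} = 177 - \left(18 + 9 \cdot 2 \cdot 1^{2} + 9 \left(-3\right)\right) = 177 - \left(18 + 9 \cdot 2 \cdot 1 - 27\right) = 177 - \left(18 + 9 \cdot 2 - 27\right) = 177 - \left(18 + 18 - 27\right) = 177 - 9 = 168$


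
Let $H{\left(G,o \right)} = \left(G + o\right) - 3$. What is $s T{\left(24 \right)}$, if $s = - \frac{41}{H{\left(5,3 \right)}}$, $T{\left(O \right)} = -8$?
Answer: $\frac{328}{5} \approx 65.6$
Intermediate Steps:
$H{\left(G,o \right)} = -3 + G + o$
$s = - \frac{41}{5}$ ($s = - \frac{41}{-3 + 5 + 3} = - \frac{41}{5} \approx -8.2$)
$s T{\left(24 \right)} = \left(- \frac{41}{5}\right) \left(-8\right) = \frac{328}{5}$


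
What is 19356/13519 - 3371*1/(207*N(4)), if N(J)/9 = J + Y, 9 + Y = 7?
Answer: 26547907/50371794 ≈ 0.52704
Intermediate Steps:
Y = -2 (Y = -9 + 7 = -2)
N(J) = -18 + 9*J (N(J) = 9*(J - 2) = 9*(-2 + J) = -18 + 9*J)
19356/13519 - 3371*1/(207*N(4)) = 19356/13519 - 3371*1/(207*(-18 + 9*4)) = 19356*(1/13519) - 3371*1/(207*(-18 + 36)) = 19356/13519 - 3371/(207*18) = 19356/13519 - 3371/3726 = 26547907/50371794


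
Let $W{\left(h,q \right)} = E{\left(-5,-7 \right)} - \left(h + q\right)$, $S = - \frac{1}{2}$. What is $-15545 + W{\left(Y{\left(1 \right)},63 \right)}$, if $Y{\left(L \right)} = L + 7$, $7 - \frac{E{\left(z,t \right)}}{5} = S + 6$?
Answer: $- \frac{31217}{2} \approx -15609.0$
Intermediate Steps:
$S = - \frac{1}{2}$ ($S = \left(-1\right) \frac{1}{2} = - \frac{1}{2} \approx -0.5$)
$E{\left(z,t \right)} = \frac{15}{2}$ ($E{\left(z,t \right)} = 35 - 5 \left(- \frac{1}{2} + 6\right) = 35 - \frac{55}{2} = \frac{15}{2}$)
$Y{\left(L \right)} = 7 + L$
$W{\left(h,q \right)} = \frac{15}{2} - h - q$ ($W{\left(h,q \right)} = \frac{15}{2} - \left(h + q\right) = \frac{15}{2} - h - q$)
$-15545 + W{\left(Y{\left(1 \right)},63 \right)} = -15545 - \frac{127}{2} = - \frac{31217}{2}$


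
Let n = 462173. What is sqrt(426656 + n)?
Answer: sqrt(888829) ≈ 942.78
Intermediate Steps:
sqrt(426656 + n) = sqrt(426656 + 462173) = sqrt(888829)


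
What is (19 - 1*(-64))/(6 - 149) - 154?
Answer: -22105/143 ≈ -154.58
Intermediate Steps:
(19 - 1*(-64))/(6 - 149) - 154 = (19 + 64)/(-143) - 154 = -1/143*83 - 154 = -83/143 - 154 = -22105/143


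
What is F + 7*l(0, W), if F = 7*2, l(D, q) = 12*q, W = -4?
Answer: -322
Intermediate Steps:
F = 14
F + 7*l(0, W) = 14 + 7*(12*(-4)) = 14 + 7*(-48) = 14 - 336 = -322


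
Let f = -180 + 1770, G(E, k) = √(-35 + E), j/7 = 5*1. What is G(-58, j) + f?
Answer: 1590 + I*√93 ≈ 1590.0 + 9.6436*I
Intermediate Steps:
j = 35 (j = 7*(5*1) = 7*5 = 35)
f = 1590
G(-58, j) + f = √(-35 - 58) + 1590 = √(-93) + 1590 = I*√93 + 1590 = 1590 + I*√93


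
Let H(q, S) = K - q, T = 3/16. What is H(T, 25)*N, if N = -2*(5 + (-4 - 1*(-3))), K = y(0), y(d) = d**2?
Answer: 3/2 ≈ 1.5000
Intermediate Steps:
K = 0 (K = 0**2 = 0)
T = 3/16 (T = 3*(1/16) = 3/16 ≈ 0.18750)
N = -8 (N = -2*(5 + (-4 + 3)) = -2*(5 - 1) = -2*4 = -8)
H(q, S) = -q (H(q, S) = 0 - q = -q)
H(T, 25)*N = -1*3/16*(-8) = -3/16*(-8) = 3/2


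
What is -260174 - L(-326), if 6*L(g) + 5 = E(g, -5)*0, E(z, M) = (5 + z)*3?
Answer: -1561039/6 ≈ -2.6017e+5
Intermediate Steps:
E(z, M) = 15 + 3*z
L(g) = -⅚ (L(g) = -⅚ + ((15 + 3*g)*0)/6 = -⅚ + (⅙)*0 = -⅚ + 0 = -⅚)
-260174 - L(-326) = -260174 - 1*(-⅚) = -260174 + ⅚ = -1561039/6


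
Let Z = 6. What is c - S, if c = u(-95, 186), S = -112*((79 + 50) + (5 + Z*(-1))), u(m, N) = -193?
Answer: 14143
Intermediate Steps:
S = -14336 (S = -112*((79 + 50) + (5 + 6*(-1))) = -112*(129 + (5 - 6)) = -112*(129 - 1) = -112*128 = -14336)
c = -193
c - S = -193 - 1*(-14336) = -193 + 14336 = 14143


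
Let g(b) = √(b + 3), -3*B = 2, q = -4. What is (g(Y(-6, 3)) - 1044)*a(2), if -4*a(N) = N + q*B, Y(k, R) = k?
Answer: 1218 - 7*I*√3/6 ≈ 1218.0 - 2.0207*I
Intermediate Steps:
B = -⅔ (B = -⅓*2 = -⅔ ≈ -0.66667)
a(N) = -⅔ - N/4 (a(N) = -(N - 4*(-⅔))/4 = -(N + 8/3)/4 = -(8/3 + N)/4 = -⅔ - N/4)
g(b) = √(3 + b)
(g(Y(-6, 3)) - 1044)*a(2) = (√(3 - 6) - 1044)*(-⅔ - ¼*2) = (√(-3) - 1044)*(-⅔ - ½) = (I*√3 - 1044)*(-7/6) = (-1044 + I*√3)*(-7/6) = 1218 - 7*I*√3/6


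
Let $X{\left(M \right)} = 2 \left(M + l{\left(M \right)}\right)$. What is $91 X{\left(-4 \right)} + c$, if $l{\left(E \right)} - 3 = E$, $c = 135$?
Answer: $-775$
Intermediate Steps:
$l{\left(E \right)} = 3 + E$
$X{\left(M \right)} = 6 + 4 M$ ($X{\left(M \right)} = 2 \left(M + \left(3 + M\right)\right) = 2 \left(3 + 2 M\right) = 6 + 4 M$)
$91 X{\left(-4 \right)} + c = 91 \left(6 + 4 \left(-4\right)\right) + 135 = 91 \left(6 - 16\right) + 135 = 91 \left(-10\right) + 135 = -910 + 135 = -775$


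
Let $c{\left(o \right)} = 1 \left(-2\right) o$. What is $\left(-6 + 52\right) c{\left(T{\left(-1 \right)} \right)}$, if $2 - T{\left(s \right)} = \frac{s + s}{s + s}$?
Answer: $-92$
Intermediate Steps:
$T{\left(s \right)} = 1$ ($T{\left(s \right)} = 2 - \frac{s + s}{s + s} = 2 - \frac{2 s}{2 s} = 2 - 2 s \frac{1}{2 s} = 2 - 1 = 1$)
$c{\left(o \right)} = - 2 o$
$\left(-6 + 52\right) c{\left(T{\left(-1 \right)} \right)} = \left(-6 + 52\right) \left(\left(-2\right) 1\right) = 46 \left(-2\right) = -92$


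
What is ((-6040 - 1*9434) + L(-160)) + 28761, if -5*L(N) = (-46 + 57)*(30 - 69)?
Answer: 66864/5 ≈ 13373.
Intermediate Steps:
L(N) = 429/5 (L(N) = -(-46 + 57)*(30 - 69)/5 = -11*(-39)/5 = -⅕*(-429) = 429/5)
((-6040 - 1*9434) + L(-160)) + 28761 = ((-6040 - 1*9434) + 429/5) + 28761 = ((-6040 - 9434) + 429/5) + 28761 = (-15474 + 429/5) + 28761 = -76941/5 + 28761 = 66864/5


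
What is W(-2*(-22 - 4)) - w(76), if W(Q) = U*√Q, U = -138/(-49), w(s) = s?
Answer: -76 + 276*√13/49 ≈ -55.691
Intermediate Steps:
U = 138/49 (U = -138*(-1/49) = 138/49 ≈ 2.8163)
W(Q) = 138*√Q/49
W(-2*(-22 - 4)) - w(76) = 138*√(-2*(-22 - 4))/49 - 1*76 = 138*√(-2*(-26))/49 - 76 = 138*√52/49 - 76 = 138*(2*√13)/49 - 76 = 276*√13/49 - 76 = -76 + 276*√13/49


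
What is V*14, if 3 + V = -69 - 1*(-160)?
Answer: 1232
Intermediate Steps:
V = 88 (V = -3 + (-69 - 1*(-160)) = -3 + (-69 + 160) = -3 + 91 = 88)
V*14 = 88*14 = 1232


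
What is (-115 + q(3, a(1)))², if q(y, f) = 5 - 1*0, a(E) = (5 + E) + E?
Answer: 12100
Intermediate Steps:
a(E) = 5 + 2*E
q(y, f) = 5 (q(y, f) = 5 + 0 = 5)
(-115 + q(3, a(1)))² = (-115 + 5)² = (-110)² = 12100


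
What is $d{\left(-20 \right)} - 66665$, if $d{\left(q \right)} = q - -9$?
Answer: $-66676$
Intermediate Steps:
$d{\left(q \right)} = 9 + q$ ($d{\left(q \right)} = q + 9 = 9 + q$)
$d{\left(-20 \right)} - 66665 = \left(9 - 20\right) - 66665 = -11 - 66665 = -66676$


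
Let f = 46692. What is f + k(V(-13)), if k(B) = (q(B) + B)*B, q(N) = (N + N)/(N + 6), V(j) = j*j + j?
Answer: 641956/9 ≈ 71329.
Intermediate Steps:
V(j) = j + j² (V(j) = j² + j = j + j²)
q(N) = 2*N/(6 + N) (q(N) = (2*N)/(6 + N) = 2*N/(6 + N))
k(B) = B*(B + 2*B/(6 + B)) (k(B) = (2*B/(6 + B) + B)*B = (B + 2*B/(6 + B))*B = B*(B + 2*B/(6 + B)))
f + k(V(-13)) = 46692 + (-13*(1 - 13))²*(8 - 13*(1 - 13))/(6 - 13*(1 - 13)) = 46692 + (-13*(-12))²*(8 - 13*(-12))/(6 - 13*(-12)) = 46692 + 156²*(8 + 156)/(6 + 156) = 46692 + 24336*164/162 = 46692 + 24336*(1/162)*164 = 46692 + 221728/9 = 641956/9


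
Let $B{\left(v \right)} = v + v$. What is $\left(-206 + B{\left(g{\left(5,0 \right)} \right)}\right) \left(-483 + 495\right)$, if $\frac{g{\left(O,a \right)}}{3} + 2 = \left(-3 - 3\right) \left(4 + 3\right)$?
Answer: $-5640$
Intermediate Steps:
$g{\left(O,a \right)} = -132$ ($g{\left(O,a \right)} = -6 + 3 \left(-3 - 3\right) \left(4 + 3\right) = -6 + 3 \left(\left(-6\right) 7\right) = -6 + 3 \left(-42\right) = -6 - 126 = -132$)
$B{\left(v \right)} = 2 v$
$\left(-206 + B{\left(g{\left(5,0 \right)} \right)}\right) \left(-483 + 495\right) = \left(-206 + 2 \left(-132\right)\right) \left(-483 + 495\right) = \left(-206 - 264\right) 12 = \left(-470\right) 12 = -5640$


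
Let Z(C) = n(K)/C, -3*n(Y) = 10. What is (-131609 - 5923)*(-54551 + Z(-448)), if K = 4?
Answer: 420140398087/56 ≈ 7.5025e+9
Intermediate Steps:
n(Y) = -10/3 (n(Y) = -⅓*10 = -10/3)
Z(C) = -10/(3*C)
(-131609 - 5923)*(-54551 + Z(-448)) = (-131609 - 5923)*(-54551 - 10/3/(-448)) = -137532*(-54551 - 10/3*(-1/448)) = -137532*(-54551 + 5/672) = -137532*(-36658267/672) = 420140398087/56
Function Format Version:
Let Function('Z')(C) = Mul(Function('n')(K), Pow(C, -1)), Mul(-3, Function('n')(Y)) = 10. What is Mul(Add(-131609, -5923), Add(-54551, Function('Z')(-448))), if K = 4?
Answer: Rational(420140398087, 56) ≈ 7.5025e+9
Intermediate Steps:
Function('n')(Y) = Rational(-10, 3) (Function('n')(Y) = Mul(Rational(-1, 3), 10) = Rational(-10, 3))
Function('Z')(C) = Mul(Rational(-10, 3), Pow(C, -1))
Mul(Add(-131609, -5923), Add(-54551, Function('Z')(-448))) = Mul(Add(-131609, -5923), Add(-54551, Mul(Rational(-10, 3), Pow(-448, -1)))) = Mul(-137532, Add(-54551, Mul(Rational(-10, 3), Rational(-1, 448)))) = Mul(-137532, Add(-54551, Rational(5, 672))) = Mul(-137532, Rational(-36658267, 672)) = Rational(420140398087, 56)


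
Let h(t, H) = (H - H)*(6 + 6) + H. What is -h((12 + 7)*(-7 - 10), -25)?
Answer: 25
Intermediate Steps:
h(t, H) = H (h(t, H) = 0*12 + H = 0 + H = H)
-h((12 + 7)*(-7 - 10), -25) = -1*(-25) = 25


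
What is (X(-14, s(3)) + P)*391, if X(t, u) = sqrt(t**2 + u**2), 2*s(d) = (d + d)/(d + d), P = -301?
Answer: -117691 + 391*sqrt(785)/2 ≈ -1.1221e+5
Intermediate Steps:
s(d) = 1/2 (s(d) = ((d + d)/(d + d))/2 = ((2*d)/((2*d)))/2 = ((2*d)*(1/(2*d)))/2 = (1/2)*1 = 1/2)
(X(-14, s(3)) + P)*391 = (sqrt((-14)**2 + (1/2)**2) - 301)*391 = (sqrt(196 + 1/4) - 301)*391 = (sqrt(785/4) - 301)*391 = (sqrt(785)/2 - 301)*391 = (-301 + sqrt(785)/2)*391 = -117691 + 391*sqrt(785)/2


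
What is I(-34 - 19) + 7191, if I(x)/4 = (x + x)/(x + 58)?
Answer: 35531/5 ≈ 7106.2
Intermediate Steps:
I(x) = 8*x/(58 + x) (I(x) = 4*((x + x)/(x + 58)) = 4*((2*x)/(58 + x)) = 4*(2*x/(58 + x)) = 8*x/(58 + x))
I(-34 - 19) + 7191 = 8*(-34 - 19)/(58 + (-34 - 19)) + 7191 = 8*(-53)/(58 - 53) + 7191 = 8*(-53)/5 + 7191 = 8*(-53)*(⅕) + 7191 = -424/5 + 7191 = 35531/5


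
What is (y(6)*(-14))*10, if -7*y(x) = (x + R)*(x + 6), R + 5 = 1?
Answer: 480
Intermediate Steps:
R = -4 (R = -5 + 1 = -4)
y(x) = -(-4 + x)*(6 + x)/7 (y(x) = -(x - 4)*(x + 6)/7 = -(-4 + x)*(6 + x)/7)
(y(6)*(-14))*10 = ((24/7 - 2/7*6 - ⅐*6²)*(-14))*10 = ((24/7 - 12/7 - ⅐*36)*(-14))*10 = ((24/7 - 12/7 - 36/7)*(-14))*10 = -24/7*(-14)*10 = 48*10 = 480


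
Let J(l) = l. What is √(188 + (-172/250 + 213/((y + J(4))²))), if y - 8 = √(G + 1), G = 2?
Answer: 4*√(17342415 + 2809680*√3)/1175 - √3*√(17342415 + 2809680*√3)/3525 ≈ 13.727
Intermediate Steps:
y = 8 + √3 (y = 8 + √(2 + 1) = 8 + √3 ≈ 9.7321)
√(188 + (-172/250 + 213/((y + J(4))²))) = √(188 + (-172/250 + 213/(((8 + √3) + 4)²))) = √(188 + (-172*1/250 + 213/((12 + √3)²))) = √(188 + (-86/125 + 213/(12 + √3)²)) = √(23414/125 + 213/(12 + √3)²)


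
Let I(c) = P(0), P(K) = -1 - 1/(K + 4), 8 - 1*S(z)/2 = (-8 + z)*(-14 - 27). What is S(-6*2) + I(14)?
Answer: -6501/4 ≈ -1625.3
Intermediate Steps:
S(z) = -640 + 82*z (S(z) = 16 - 2*(-8 + z)*(-14 - 27) = 16 - 2*(-8 + z)*(-41) = 16 - 2*(328 - 41*z) = 16 + (-656 + 82*z) = -640 + 82*z)
P(K) = -1 - 1/(4 + K)
I(c) = -5/4 (I(c) = (-5 - 1*0)/(4 + 0) = (-5 + 0)/4 = (1/4)*(-5) = -5/4)
S(-6*2) + I(14) = (-640 + 82*(-6*2)) - 5/4 = (-640 + 82*(-12)) - 5/4 = (-640 - 984) - 5/4 = -1624 - 5/4 = -6501/4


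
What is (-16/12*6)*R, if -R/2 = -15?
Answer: -240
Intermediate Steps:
R = 30 (R = -2*(-15) = 30)
(-16/12*6)*R = (-16/12*6)*30 = (-16*1/12*6)*30 = -4/3*6*30 = -8*30 = -240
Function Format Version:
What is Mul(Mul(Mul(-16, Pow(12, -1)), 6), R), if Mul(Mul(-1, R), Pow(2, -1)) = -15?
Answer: -240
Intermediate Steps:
R = 30 (R = Mul(-2, -15) = 30)
Mul(Mul(Mul(-16, Pow(12, -1)), 6), R) = Mul(Mul(Mul(-16, Pow(12, -1)), 6), 30) = Mul(Mul(Mul(-16, Rational(1, 12)), 6), 30) = Mul(Mul(Rational(-4, 3), 6), 30) = Mul(-8, 30) = -240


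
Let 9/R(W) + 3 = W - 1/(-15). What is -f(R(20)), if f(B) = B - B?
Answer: 0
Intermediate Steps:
R(W) = 9/(-44/15 + W) (R(W) = 9/(-3 + (W - 1/(-15))) = 9/(-3 + (W - 1*(-1/15))) = 9/(-3 + (W + 1/15)) = 9/(-3 + (1/15 + W)) = 9/(-44/15 + W))
f(B) = 0
-f(R(20)) = -1*0 = 0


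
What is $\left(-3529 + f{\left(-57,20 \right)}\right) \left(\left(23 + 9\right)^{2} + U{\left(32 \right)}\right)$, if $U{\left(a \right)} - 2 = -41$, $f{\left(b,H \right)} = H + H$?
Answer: $-3436665$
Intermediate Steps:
$f{\left(b,H \right)} = 2 H$
$U{\left(a \right)} = -39$ ($U{\left(a \right)} = 2 - 41 = -39$)
$\left(-3529 + f{\left(-57,20 \right)}\right) \left(\left(23 + 9\right)^{2} + U{\left(32 \right)}\right) = \left(-3529 + 2 \cdot 20\right) \left(\left(23 + 9\right)^{2} - 39\right) = \left(-3529 + 40\right) \left(32^{2} - 39\right) = - 3489 \left(1024 - 39\right) = \left(-3489\right) 985 = -3436665$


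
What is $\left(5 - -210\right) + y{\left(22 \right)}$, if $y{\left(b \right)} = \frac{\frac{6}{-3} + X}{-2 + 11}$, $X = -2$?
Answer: $\frac{1931}{9} \approx 214.56$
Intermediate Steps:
$y{\left(b \right)} = - \frac{4}{9}$ ($y{\left(b \right)} = \frac{\frac{6}{-3} - 2}{-2 + 11} = \frac{6 \left(- \frac{1}{3}\right) - 2}{9} = \left(-2 - 2\right) \frac{1}{9} = \left(-4\right) \frac{1}{9} = - \frac{4}{9}$)
$\left(5 - -210\right) + y{\left(22 \right)} = \left(5 - -210\right) - \frac{4}{9} = \left(5 + 210\right) - \frac{4}{9} = 215 - \frac{4}{9} = \frac{1931}{9}$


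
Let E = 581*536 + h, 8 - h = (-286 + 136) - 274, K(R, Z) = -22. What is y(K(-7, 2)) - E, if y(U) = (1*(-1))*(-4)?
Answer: -311844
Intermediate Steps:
h = 432 (h = 8 - ((-286 + 136) - 274) = 8 - (-150 - 274) = 8 - 1*(-424) = 8 + 424 = 432)
E = 311848 (E = 581*536 + 432 = 311416 + 432 = 311848)
y(U) = 4 (y(U) = -1*(-4) = 4)
y(K(-7, 2)) - E = 4 - 1*311848 = 4 - 311848 = -311844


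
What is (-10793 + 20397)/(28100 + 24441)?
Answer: 9604/52541 ≈ 0.18279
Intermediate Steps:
(-10793 + 20397)/(28100 + 24441) = 9604/52541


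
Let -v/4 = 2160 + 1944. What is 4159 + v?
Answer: -12257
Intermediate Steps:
v = -16416 (v = -4*(2160 + 1944) = -4*4104 = -16416)
4159 + v = 4159 - 16416 = -12257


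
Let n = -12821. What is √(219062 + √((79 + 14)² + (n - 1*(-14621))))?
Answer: √(219062 + 9*√129) ≈ 468.15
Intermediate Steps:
√(219062 + √((79 + 14)² + (n - 1*(-14621)))) = √(219062 + √((79 + 14)² + (-12821 - 1*(-14621)))) = √(219062 + √(93² + (-12821 + 14621))) = √(219062 + √(8649 + 1800)) = √(219062 + √10449) = √(219062 + 9*√129)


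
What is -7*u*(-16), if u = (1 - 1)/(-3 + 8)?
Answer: 0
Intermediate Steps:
u = 0 (u = 0/5 = 0*(⅕) = 0)
-7*u*(-16) = -7*0*(-16) = 0*(-16) = 0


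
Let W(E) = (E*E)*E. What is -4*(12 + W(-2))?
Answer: -16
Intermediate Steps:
W(E) = E**3 (W(E) = E**2*E = E**3)
-4*(12 + W(-2)) = -4*(12 + (-2)**3) = -4*(12 - 8) = -4*4 = -16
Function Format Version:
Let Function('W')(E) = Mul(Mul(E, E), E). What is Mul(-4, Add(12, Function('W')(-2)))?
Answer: -16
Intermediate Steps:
Function('W')(E) = Pow(E, 3) (Function('W')(E) = Mul(Pow(E, 2), E) = Pow(E, 3))
Mul(-4, Add(12, Function('W')(-2))) = Mul(-4, Add(12, Pow(-2, 3))) = Mul(-4, Add(12, -8)) = Mul(-4, 4) = -16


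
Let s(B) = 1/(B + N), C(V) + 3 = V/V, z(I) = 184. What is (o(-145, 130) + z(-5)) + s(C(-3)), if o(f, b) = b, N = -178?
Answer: 56519/180 ≈ 313.99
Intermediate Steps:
C(V) = -2 (C(V) = -3 + V/V = -3 + 1 = -2)
s(B) = 1/(-178 + B) (s(B) = 1/(B - 178) = 1/(-178 + B))
(o(-145, 130) + z(-5)) + s(C(-3)) = (130 + 184) + 1/(-178 - 2) = 314 + 1/(-180) = 314 - 1/180 = 56519/180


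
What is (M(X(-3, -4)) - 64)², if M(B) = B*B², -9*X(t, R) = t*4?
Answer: 2768896/729 ≈ 3798.2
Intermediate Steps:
X(t, R) = -4*t/9 (X(t, R) = -t*4/9 = -4*t/9)
M(B) = B³
(M(X(-3, -4)) - 64)² = ((-4/9*(-3))³ - 64)² = ((4/3)³ - 64)² = (64/27 - 64)² = (-1664/27)² = 2768896/729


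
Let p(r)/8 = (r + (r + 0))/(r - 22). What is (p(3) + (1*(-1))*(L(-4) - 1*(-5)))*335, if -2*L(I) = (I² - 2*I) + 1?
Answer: 63315/38 ≈ 1666.2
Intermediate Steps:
L(I) = -½ + I - I²/2 (L(I) = -((I² - 2*I) + 1)/2 = -(1 + I² - 2*I)/2 = -½ + I - I²/2)
p(r) = 16*r/(-22 + r) (p(r) = 8*((r + (r + 0))/(r - 22)) = 8*((r + r)/(-22 + r)) = 8*((2*r)/(-22 + r)) = 8*(2*r/(-22 + r)) = 16*r/(-22 + r))
(p(3) + (1*(-1))*(L(-4) - 1*(-5)))*335 = (16*3/(-22 + 3) + (1*(-1))*((-½ - 4 - ½*(-4)²) - 1*(-5)))*335 = (16*3/(-19) - ((-½ - 4 - ½*16) + 5))*335 = (16*3*(-1/19) - ((-½ - 4 - 8) + 5))*335 = (-48/19 - (-25/2 + 5))*335 = (-48/19 - 1*(-15/2))*335 = (-48/19 + 15/2)*335 = (189/38)*335 = 63315/38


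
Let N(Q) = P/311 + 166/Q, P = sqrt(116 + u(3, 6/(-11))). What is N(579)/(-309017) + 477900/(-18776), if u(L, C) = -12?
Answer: -21376568496629/839854437042 - 2*sqrt(26)/96104287 ≈ -25.453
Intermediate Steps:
P = 2*sqrt(26) (P = sqrt(116 - 12) = sqrt(104) = 2*sqrt(26) ≈ 10.198)
N(Q) = 166/Q + 2*sqrt(26)/311 (N(Q) = (2*sqrt(26))/311 + 166/Q = (2*sqrt(26))*(1/311) + 166/Q = 2*sqrt(26)/311 + 166/Q = 166/Q + 2*sqrt(26)/311)
N(579)/(-309017) + 477900/(-18776) = (166/579 + 2*sqrt(26)/311)/(-309017) + 477900/(-18776) = (166*(1/579) + 2*sqrt(26)/311)*(-1/309017) + 477900*(-1/18776) = (166/579 + 2*sqrt(26)/311)*(-1/309017) - 119475/4694 = (-166/178920843 - 2*sqrt(26)/96104287) - 119475/4694 = -21376568496629/839854437042 - 2*sqrt(26)/96104287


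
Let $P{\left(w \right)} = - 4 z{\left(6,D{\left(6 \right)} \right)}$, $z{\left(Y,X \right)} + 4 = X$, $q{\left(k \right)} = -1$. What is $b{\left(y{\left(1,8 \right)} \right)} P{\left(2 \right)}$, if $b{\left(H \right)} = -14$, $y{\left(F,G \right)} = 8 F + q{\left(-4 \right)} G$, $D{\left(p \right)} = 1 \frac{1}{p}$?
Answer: $- \frac{644}{3} \approx -214.67$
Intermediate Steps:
$D{\left(p \right)} = \frac{1}{p}$
$z{\left(Y,X \right)} = -4 + X$
$y{\left(F,G \right)} = - G + 8 F$ ($y{\left(F,G \right)} = 8 F - G = - G + 8 F$)
$P{\left(w \right)} = \frac{46}{3}$ ($P{\left(w \right)} = - 4 \left(-4 + \frac{1}{6}\right) = \left(-4\right) \left(- \frac{23}{6}\right) = \frac{46}{3}$)
$b{\left(y{\left(1,8 \right)} \right)} P{\left(2 \right)} = \left(-14\right) \frac{46}{3} = - \frac{644}{3}$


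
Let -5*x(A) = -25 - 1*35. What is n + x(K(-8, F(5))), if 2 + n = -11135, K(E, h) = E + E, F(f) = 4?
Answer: -11125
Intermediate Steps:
K(E, h) = 2*E
n = -11137 (n = -2 - 11135 = -11137)
x(A) = 12 (x(A) = -(-25 - 1*35)/5 = -(-25 - 35)/5 = -⅕*(-60) = 12)
n + x(K(-8, F(5))) = -11137 + 12 = -11125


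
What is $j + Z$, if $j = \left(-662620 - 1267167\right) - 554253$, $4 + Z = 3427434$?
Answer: $943390$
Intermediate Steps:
$Z = 3427430$ ($Z = -4 + 3427434 = 3427430$)
$j = -2484040$ ($j = -1929787 - 554253 = -2484040$)
$j + Z = -2484040 + 3427430 = 943390$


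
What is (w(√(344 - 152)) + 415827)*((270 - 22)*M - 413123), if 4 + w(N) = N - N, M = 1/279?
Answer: -1546071080477/9 ≈ -1.7179e+11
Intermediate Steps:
M = 1/279 ≈ 0.0035842
w(N) = -4 (w(N) = -4 + (N - N) = -4 + 0 = -4)
(w(√(344 - 152)) + 415827)*((270 - 22)*M - 413123) = (-4 + 415827)*((270 - 22)*(1/279) - 413123) = 415823*(248*(1/279) - 413123) = 415823*(8/9 - 413123) = 415823*(-3718099/9) = -1546071080477/9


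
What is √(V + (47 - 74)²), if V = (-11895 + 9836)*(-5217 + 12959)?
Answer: I*√15940049 ≈ 3992.5*I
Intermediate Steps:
V = -15940778 (V = -2059*7742 = -15940778)
√(V + (47 - 74)²) = √(-15940778 + (47 - 74)²) = √(-15940778 + (-27)²) = √(-15940778 + 729) = √(-15940049) = I*√15940049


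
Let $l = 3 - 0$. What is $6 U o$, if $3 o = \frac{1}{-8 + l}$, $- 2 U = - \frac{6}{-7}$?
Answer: $\frac{6}{35} \approx 0.17143$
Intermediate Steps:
$U = - \frac{3}{7}$ ($U = - \frac{\left(-6\right) \frac{1}{-7}}{2} = - \frac{\left(-6\right) \left(- \frac{1}{7}\right)}{2} = \left(- \frac{1}{2}\right) \frac{6}{7} = - \frac{3}{7} \approx -0.42857$)
$l = 3$ ($l = 3 + 0 = 3$)
$o = - \frac{1}{15}$ ($o = \frac{1}{3 \left(-8 + 3\right)} = \frac{1}{3 \left(-5\right)} = \frac{1}{3} \left(- \frac{1}{5}\right) = - \frac{1}{15} \approx -0.066667$)
$6 U o = 6 \left(- \frac{3}{7}\right) \left(- \frac{1}{15}\right) = \left(- \frac{18}{7}\right) \left(- \frac{1}{15}\right) = \frac{6}{35}$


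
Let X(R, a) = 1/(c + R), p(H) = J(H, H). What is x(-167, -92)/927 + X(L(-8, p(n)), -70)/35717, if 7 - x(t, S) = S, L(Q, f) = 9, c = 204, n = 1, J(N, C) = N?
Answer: 83685034/783595263 ≈ 0.10680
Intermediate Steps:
p(H) = H
X(R, a) = 1/(204 + R)
x(t, S) = 7 - S
x(-167, -92)/927 + X(L(-8, p(n)), -70)/35717 = (7 - 1*(-92))/927 + 1/((204 + 9)*35717) = (7 + 92)*(1/927) + (1/35717)/213 = 99*(1/927) + (1/213)*(1/35717) = 11/103 + 1/7607721 = 83685034/783595263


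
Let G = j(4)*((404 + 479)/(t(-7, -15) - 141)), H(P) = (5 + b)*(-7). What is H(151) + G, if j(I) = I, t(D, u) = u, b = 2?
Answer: -2794/39 ≈ -71.641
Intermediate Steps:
H(P) = -49 (H(P) = (5 + 2)*(-7) = 7*(-7) = -49)
G = -883/39 (G = 4*((404 + 479)/(-15 - 141)) = 4*(883/(-156)) = 4*(883*(-1/156)) = 4*(-883/156) = -883/39 ≈ -22.641)
H(151) + G = -49 - 883/39 = -2794/39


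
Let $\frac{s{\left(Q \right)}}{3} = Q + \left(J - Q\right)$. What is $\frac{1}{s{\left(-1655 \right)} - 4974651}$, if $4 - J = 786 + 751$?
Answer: $- \frac{1}{4979250} \approx -2.0083 \cdot 10^{-7}$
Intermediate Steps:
$J = -1533$ ($J = 4 - \left(786 + 751\right) = 4 - 1537 = -1533$)
$s{\left(Q \right)} = -4599$ ($s{\left(Q \right)} = 3 \left(Q - \left(1533 + Q\right)\right) = 3 \left(-1533\right) = -4599$)
$\frac{1}{s{\left(-1655 \right)} - 4974651} = \frac{1}{-4599 - 4974651} = \frac{1}{-4979250} = - \frac{1}{4979250}$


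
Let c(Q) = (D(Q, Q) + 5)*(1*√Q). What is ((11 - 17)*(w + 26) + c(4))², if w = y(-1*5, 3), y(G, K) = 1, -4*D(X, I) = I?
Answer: 23716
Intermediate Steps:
D(X, I) = -I/4
c(Q) = √Q*(5 - Q/4) (c(Q) = (-Q/4 + 5)*(1*√Q) = (5 - Q/4)*√Q = √Q*(5 - Q/4))
w = 1
((11 - 17)*(w + 26) + c(4))² = ((11 - 17)*(1 + 26) + √4*(20 - 1*4)/4)² = (-6*27 + (¼)*2*(20 - 4))² = (-162 + (¼)*2*16)² = (-162 + 8)² = (-154)² = 23716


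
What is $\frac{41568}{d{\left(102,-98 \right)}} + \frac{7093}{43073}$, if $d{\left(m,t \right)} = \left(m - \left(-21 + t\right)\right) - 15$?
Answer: $\frac{895959811}{4436519} \approx 201.95$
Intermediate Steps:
$d{\left(m,t \right)} = 6 + m - t$ ($d{\left(m,t \right)} = \left(21 + m - t\right) - 15 = 6 + m - t$)
$\frac{41568}{d{\left(102,-98 \right)}} + \frac{7093}{43073} = \frac{41568}{6 + 102 - -98} + \frac{7093}{43073} = \frac{41568}{6 + 102 + 98} + 7093 \cdot \frac{1}{43073} = \frac{41568}{206} + \frac{7093}{43073} = 41568 \cdot \frac{1}{206} + \frac{7093}{43073} = \frac{20784}{103} + \frac{7093}{43073} = \frac{895959811}{4436519}$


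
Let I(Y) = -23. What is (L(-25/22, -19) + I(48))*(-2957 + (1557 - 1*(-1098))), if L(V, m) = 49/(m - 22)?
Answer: 299584/41 ≈ 7306.9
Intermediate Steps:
L(V, m) = 49/(-22 + m)
(L(-25/22, -19) + I(48))*(-2957 + (1557 - 1*(-1098))) = (49/(-22 - 19) - 23)*(-2957 + (1557 - 1*(-1098))) = (49/(-41) - 23)*(-2957 + (1557 + 1098)) = (49*(-1/41) - 23)*(-2957 + 2655) = (-49/41 - 23)*(-302) = -992/41*(-302) = 299584/41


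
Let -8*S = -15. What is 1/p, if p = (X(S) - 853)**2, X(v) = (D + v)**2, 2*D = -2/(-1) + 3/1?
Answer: 4096/2848036689 ≈ 1.4382e-6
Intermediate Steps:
S = 15/8 (S = -1/8*(-15) = 15/8 ≈ 1.8750)
D = 5/2 (D = (-2/(-1) + 3/1)/2 = (-2*(-1) + 3*1)/2 = (2 + 3)/2 = (1/2)*5 = 5/2 ≈ 2.5000)
X(v) = (5/2 + v)**2
p = 2848036689/4096 (p = ((5 + 2*(15/8))**2/4 - 853)**2 = ((5 + 15/4)**2/4 - 853)**2 = ((35/4)**2/4 - 853)**2 = ((1/4)*(1225/16) - 853)**2 = (1225/64 - 853)**2 = (-53367/64)**2 = 2848036689/4096 ≈ 6.9532e+5)
1/p = 1/(2848036689/4096) = 4096/2848036689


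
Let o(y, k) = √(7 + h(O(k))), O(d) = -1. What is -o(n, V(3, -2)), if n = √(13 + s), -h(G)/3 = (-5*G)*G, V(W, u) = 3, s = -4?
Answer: -√22 ≈ -4.6904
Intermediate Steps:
h(G) = 15*G² (h(G) = -3*(-5*G)*G = -(-15)*G² = 15*G²)
n = 3 (n = √(13 - 4) = √9 = 3)
o(y, k) = √22 (o(y, k) = √(7 + 15*(-1)²) = √(7 + 15*1) = √(7 + 15) = √22)
-o(n, V(3, -2)) = -√22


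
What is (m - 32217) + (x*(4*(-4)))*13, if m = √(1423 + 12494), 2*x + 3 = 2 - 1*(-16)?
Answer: -33777 + √13917 ≈ -33659.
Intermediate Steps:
x = 15/2 (x = -3/2 + (2 - 1*(-16))/2 = -3/2 + (2 + 16)/2 = -3/2 + (½)*18 = -3/2 + 9 = 15/2 ≈ 7.5000)
m = √13917 ≈ 117.97
(m - 32217) + (x*(4*(-4)))*13 = (√13917 - 32217) + (15*(4*(-4))/2)*13 = (-32217 + √13917) + ((15/2)*(-16))*13 = (-32217 + √13917) - 120*13 = (-32217 + √13917) - 1560 = -33777 + √13917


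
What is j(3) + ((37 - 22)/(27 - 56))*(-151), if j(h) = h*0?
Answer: 2265/29 ≈ 78.103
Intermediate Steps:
j(h) = 0
j(3) + ((37 - 22)/(27 - 56))*(-151) = 0 + ((37 - 22)/(27 - 56))*(-151) = 0 + (15/(-29))*(-151) = 0 + (15*(-1/29))*(-151) = 0 - 15/29*(-151) = 0 + 2265/29 = 2265/29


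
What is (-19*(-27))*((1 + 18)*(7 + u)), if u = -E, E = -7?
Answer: 136458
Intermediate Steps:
u = 7 (u = -1*(-7) = 7)
(-19*(-27))*((1 + 18)*(7 + u)) = (-19*(-27))*((1 + 18)*(7 + 7)) = 513*(19*14) = 513*266 = 136458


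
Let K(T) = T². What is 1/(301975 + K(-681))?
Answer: 1/765736 ≈ 1.3059e-6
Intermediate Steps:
1/(301975 + K(-681)) = 1/(301975 + (-681)²) = 1/(301975 + 463761) = 1/765736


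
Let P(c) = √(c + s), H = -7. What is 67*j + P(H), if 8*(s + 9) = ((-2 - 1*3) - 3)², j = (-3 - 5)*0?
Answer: 2*I*√2 ≈ 2.8284*I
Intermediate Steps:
j = 0 (j = -8*0 = 0)
s = -1 (s = -9 + ((-2 - 1*3) - 3)²/8 = -9 + ((-2 - 3) - 3)²/8 = -9 + (-5 - 3)²/8 = -9 + (⅛)*(-8)² = -9 + (⅛)*64 = -9 + 8 = -1)
P(c) = √(-1 + c) (P(c) = √(c - 1) = √(-1 + c))
67*j + P(H) = 67*0 + √(-1 - 7) = 0 + √(-8) = 0 + 2*I*√2 = 2*I*√2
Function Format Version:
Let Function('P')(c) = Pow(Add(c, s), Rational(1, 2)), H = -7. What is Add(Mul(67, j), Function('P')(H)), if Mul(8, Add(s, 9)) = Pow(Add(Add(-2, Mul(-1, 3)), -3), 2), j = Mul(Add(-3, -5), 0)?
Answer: Mul(2, I, Pow(2, Rational(1, 2))) ≈ Mul(2.8284, I)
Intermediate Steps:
j = 0 (j = Mul(-8, 0) = 0)
s = -1 (s = Add(-9, Mul(Rational(1, 8), Pow(Add(Add(-2, Mul(-1, 3)), -3), 2))) = Add(-9, Mul(Rational(1, 8), Pow(Add(Add(-2, -3), -3), 2))) = Add(-9, Mul(Rational(1, 8), Pow(Add(-5, -3), 2))) = Add(-9, Mul(Rational(1, 8), Pow(-8, 2))) = Add(-9, Mul(Rational(1, 8), 64)) = Add(-9, 8) = -1)
Function('P')(c) = Pow(Add(-1, c), Rational(1, 2)) (Function('P')(c) = Pow(Add(c, -1), Rational(1, 2)) = Pow(Add(-1, c), Rational(1, 2)))
Add(Mul(67, j), Function('P')(H)) = Add(Mul(67, 0), Pow(Add(-1, -7), Rational(1, 2))) = Add(0, Pow(-8, Rational(1, 2))) = Add(0, Mul(2, I, Pow(2, Rational(1, 2)))) = Mul(2, I, Pow(2, Rational(1, 2)))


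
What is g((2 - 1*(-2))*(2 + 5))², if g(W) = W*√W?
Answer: 21952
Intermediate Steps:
g(W) = W^(3/2)
g((2 - 1*(-2))*(2 + 5))² = (((2 - 1*(-2))*(2 + 5))^(3/2))² = (((2 + 2)*7)^(3/2))² = ((4*7)^(3/2))² = (28^(3/2))² = (56*√7)² = 21952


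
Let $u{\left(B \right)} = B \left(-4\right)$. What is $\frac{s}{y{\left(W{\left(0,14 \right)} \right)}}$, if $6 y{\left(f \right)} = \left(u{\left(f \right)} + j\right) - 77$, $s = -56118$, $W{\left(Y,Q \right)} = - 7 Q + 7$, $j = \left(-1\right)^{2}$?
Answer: $- \frac{9353}{8} \approx -1169.1$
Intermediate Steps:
$j = 1$
$u{\left(B \right)} = - 4 B$
$W{\left(Y,Q \right)} = 7 - 7 Q$
$y{\left(f \right)} = - \frac{38}{3} - \frac{2 f}{3}$ ($y{\left(f \right)} = \frac{\left(- 4 f + 1\right) - 77}{6} = \frac{\left(1 - 4 f\right) - 77}{6} = \frac{-76 - 4 f}{6} = - \frac{38}{3} - \frac{2 f}{3}$)
$\frac{s}{y{\left(W{\left(0,14 \right)} \right)}} = - \frac{56118}{- \frac{38}{3} - \frac{2 \left(7 - 98\right)}{3}} = - \frac{56118}{- \frac{38}{3} - - \frac{182}{3}} = - \frac{56118}{- \frac{38}{3} + \frac{182}{3}} = - \frac{56118}{48} = \left(-56118\right) \frac{1}{48} = - \frac{9353}{8}$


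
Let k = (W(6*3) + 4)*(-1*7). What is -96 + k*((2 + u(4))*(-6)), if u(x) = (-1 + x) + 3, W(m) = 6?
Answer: 3264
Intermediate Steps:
u(x) = 2 + x
k = -70 (k = (6 + 4)*(-1*7) = 10*(-7) = -70)
-96 + k*((2 + u(4))*(-6)) = -96 - 70*(2 + (2 + 4))*(-6) = -96 - 70*(2 + 6)*(-6) = -96 - 560*(-6) = -96 - 70*(-48) = -96 + 3360 = 3264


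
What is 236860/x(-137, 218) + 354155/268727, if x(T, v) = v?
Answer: 31863941505/29291243 ≈ 1087.8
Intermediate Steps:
236860/x(-137, 218) + 354155/268727 = 236860/218 + 354155/268727 = 236860*(1/218) + 354155*(1/268727) = 118430/109 + 354155/268727 = 31863941505/29291243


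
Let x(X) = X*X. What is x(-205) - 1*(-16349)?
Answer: 58374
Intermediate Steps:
x(X) = X²
x(-205) - 1*(-16349) = (-205)² - 1*(-16349) = 42025 + 16349 = 58374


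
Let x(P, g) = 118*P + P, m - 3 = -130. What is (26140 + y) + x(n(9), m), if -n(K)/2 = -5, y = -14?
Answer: 27316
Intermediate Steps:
n(K) = 10 (n(K) = -2*(-5) = 10)
m = -127 (m = 3 - 130 = -127)
x(P, g) = 119*P
(26140 + y) + x(n(9), m) = (26140 - 14) + 119*10 = 26126 + 1190 = 27316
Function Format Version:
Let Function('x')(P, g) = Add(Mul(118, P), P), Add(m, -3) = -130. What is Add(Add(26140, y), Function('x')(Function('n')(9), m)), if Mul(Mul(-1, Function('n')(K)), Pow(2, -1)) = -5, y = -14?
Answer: 27316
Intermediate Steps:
Function('n')(K) = 10 (Function('n')(K) = Mul(-2, -5) = 10)
m = -127 (m = Add(3, -130) = -127)
Function('x')(P, g) = Mul(119, P)
Add(Add(26140, y), Function('x')(Function('n')(9), m)) = Add(Add(26140, -14), Mul(119, 10)) = Add(26126, 1190) = 27316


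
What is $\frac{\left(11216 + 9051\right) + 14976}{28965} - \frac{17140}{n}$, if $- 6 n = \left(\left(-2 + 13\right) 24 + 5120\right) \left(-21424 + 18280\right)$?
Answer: $\frac{24732913847}{20429130360} \approx 1.2107$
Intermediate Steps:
$n = 2821216$ ($n = - \frac{\left(\left(-2 + 13\right) 24 + 5120\right) \left(-21424 + 18280\right)}{6} = - \frac{\left(11 \cdot 24 + 5120\right) \left(-3144\right)}{6} = - \frac{\left(264 + 5120\right) \left(-3144\right)}{6} = - \frac{5384 \left(-3144\right)}{6} = \left(- \frac{1}{6}\right) \left(-16927296\right) = 2821216$)
$\frac{\left(11216 + 9051\right) + 14976}{28965} - \frac{17140}{n} = \frac{\left(11216 + 9051\right) + 14976}{28965} - \frac{17140}{2821216} = \left(20267 + 14976\right) \frac{1}{28965} - \frac{4285}{705304} = 35243 \cdot \frac{1}{28965} - \frac{4285}{705304} = \frac{35243}{28965} - \frac{4285}{705304} = \frac{24732913847}{20429130360}$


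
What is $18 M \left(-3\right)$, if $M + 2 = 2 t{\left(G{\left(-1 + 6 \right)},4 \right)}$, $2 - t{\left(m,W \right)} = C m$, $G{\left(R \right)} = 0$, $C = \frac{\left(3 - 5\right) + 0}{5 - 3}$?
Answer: $-108$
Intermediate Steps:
$C = -1$ ($C = \frac{\left(3 - 5\right) + 0}{2} = \left(-2 + 0\right) \frac{1}{2} = \left(-2\right) \frac{1}{2} = -1$)
$t{\left(m,W \right)} = 2 + m$ ($t{\left(m,W \right)} = 2 - - m = 2 + m$)
$M = 2$ ($M = -2 + 2 \left(2 + 0\right) = -2 + 2 \cdot 2 = -2 + 4 = 2$)
$18 M \left(-3\right) = 18 \cdot 2 \left(-3\right) = 36 \left(-3\right) = -108$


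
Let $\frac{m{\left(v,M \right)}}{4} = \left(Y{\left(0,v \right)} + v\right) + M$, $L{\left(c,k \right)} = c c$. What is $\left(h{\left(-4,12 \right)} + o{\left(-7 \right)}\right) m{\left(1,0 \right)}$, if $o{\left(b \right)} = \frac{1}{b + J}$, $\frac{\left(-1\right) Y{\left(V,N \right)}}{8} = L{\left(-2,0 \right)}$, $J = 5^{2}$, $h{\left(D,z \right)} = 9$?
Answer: $- \frac{10106}{9} \approx -1122.9$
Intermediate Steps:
$L{\left(c,k \right)} = c^{2}$
$J = 25$
$Y{\left(V,N \right)} = -32$ ($Y{\left(V,N \right)} = - 8 \left(-2\right)^{2} = \left(-8\right) 4 = -32$)
$o{\left(b \right)} = \frac{1}{25 + b}$ ($o{\left(b \right)} = \frac{1}{b + 25} = \frac{1}{25 + b}$)
$m{\left(v,M \right)} = -128 + 4 M + 4 v$ ($m{\left(v,M \right)} = 4 \left(\left(-32 + v\right) + M\right) = 4 \left(-32 + M + v\right) = -128 + 4 M + 4 v$)
$\left(h{\left(-4,12 \right)} + o{\left(-7 \right)}\right) m{\left(1,0 \right)} = \left(9 + \frac{1}{25 - 7}\right) \left(-128 + 4 \cdot 0 + 4 \cdot 1\right) = \left(9 + \frac{1}{18}\right) \left(-128 + 0 + 4\right) = \left(9 + \frac{1}{18}\right) \left(-124\right) = \frac{163}{18} \left(-124\right) = - \frac{10106}{9}$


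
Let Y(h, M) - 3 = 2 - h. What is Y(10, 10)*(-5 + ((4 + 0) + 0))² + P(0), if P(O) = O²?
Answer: -5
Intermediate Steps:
Y(h, M) = 5 - h (Y(h, M) = 3 + (2 - h) = 5 - h)
Y(10, 10)*(-5 + ((4 + 0) + 0))² + P(0) = (5 - 1*10)*(-5 + ((4 + 0) + 0))² + 0² = (5 - 10)*(-5 + (4 + 0))² + 0 = -5*(-5 + 4)² + 0 = -5*(-1)² + 0 = -5*1 + 0 = -5 + 0 = -5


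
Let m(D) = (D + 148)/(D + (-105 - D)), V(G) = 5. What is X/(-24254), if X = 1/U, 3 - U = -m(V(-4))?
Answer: -35/1309716 ≈ -2.6723e-5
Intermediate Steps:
m(D) = -148/105 - D/105 (m(D) = (148 + D)/(-105) = (148 + D)*(-1/105) = -148/105 - D/105)
U = 54/35 (U = 3 - (-1)*(-148/105 - 1/105*5) = 3 - (-1)*(-148/105 - 1/21) = 3 - (-1)*(-51)/35 = 3 - 1*51/35 = 3 - 51/35 = 54/35 ≈ 1.5429)
X = 35/54 (X = 1/(54/35) = 35/54 ≈ 0.64815)
X/(-24254) = (35/54)/(-24254) = (35/54)*(-1/24254) = -35/1309716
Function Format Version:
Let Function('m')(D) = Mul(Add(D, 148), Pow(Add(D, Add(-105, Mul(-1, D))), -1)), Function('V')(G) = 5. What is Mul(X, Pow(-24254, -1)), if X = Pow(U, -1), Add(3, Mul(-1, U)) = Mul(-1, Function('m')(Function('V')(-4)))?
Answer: Rational(-35, 1309716) ≈ -2.6723e-5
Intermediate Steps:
Function('m')(D) = Add(Rational(-148, 105), Mul(Rational(-1, 105), D)) (Function('m')(D) = Mul(Add(148, D), Pow(-105, -1)) = Mul(Add(148, D), Rational(-1, 105)) = Add(Rational(-148, 105), Mul(Rational(-1, 105), D)))
U = Rational(54, 35) (U = Add(3, Mul(-1, Mul(-1, Add(Rational(-148, 105), Mul(Rational(-1, 105), 5))))) = Add(3, Mul(-1, Mul(-1, Add(Rational(-148, 105), Rational(-1, 21))))) = Add(3, Mul(-1, Mul(-1, Rational(-51, 35)))) = Add(3, Mul(-1, Rational(51, 35))) = Add(3, Rational(-51, 35)) = Rational(54, 35) ≈ 1.5429)
X = Rational(35, 54) (X = Pow(Rational(54, 35), -1) = Rational(35, 54) ≈ 0.64815)
Mul(X, Pow(-24254, -1)) = Mul(Rational(35, 54), Pow(-24254, -1)) = Mul(Rational(35, 54), Rational(-1, 24254)) = Rational(-35, 1309716)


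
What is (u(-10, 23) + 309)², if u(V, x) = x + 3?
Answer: 112225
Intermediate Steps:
u(V, x) = 3 + x
(u(-10, 23) + 309)² = ((3 + 23) + 309)² = (26 + 309)² = 335² = 112225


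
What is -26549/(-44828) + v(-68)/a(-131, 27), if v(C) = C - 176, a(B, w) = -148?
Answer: 3716821/1658636 ≈ 2.2409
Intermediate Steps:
v(C) = -176 + C
-26549/(-44828) + v(-68)/a(-131, 27) = -26549/(-44828) + (-176 - 68)/(-148) = -26549*(-1/44828) - 244*(-1/148) = 26549/44828 + 61/37 = 3716821/1658636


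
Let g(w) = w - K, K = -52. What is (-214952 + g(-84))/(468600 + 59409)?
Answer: -214984/528009 ≈ -0.40716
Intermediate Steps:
g(w) = 52 + w (g(w) = w - 1*(-52) = w + 52 = 52 + w)
(-214952 + g(-84))/(468600 + 59409) = (-214952 + (52 - 84))/(468600 + 59409) = (-214952 - 32)/528009 = -214984*1/528009 = -214984/528009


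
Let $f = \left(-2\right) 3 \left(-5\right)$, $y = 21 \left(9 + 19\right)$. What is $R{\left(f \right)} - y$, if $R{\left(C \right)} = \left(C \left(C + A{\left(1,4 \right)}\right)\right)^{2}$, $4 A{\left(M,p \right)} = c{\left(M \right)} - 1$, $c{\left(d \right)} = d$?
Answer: $809412$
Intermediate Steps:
$y = 588$ ($y = 21 \cdot 28 = 588$)
$A{\left(M,p \right)} = - \frac{1}{4} + \frac{M}{4}$ ($A{\left(M,p \right)} = \frac{M - 1}{4} = \frac{-1 + M}{4} = - \frac{1}{4} + \frac{M}{4}$)
$f = 30$ ($f = \left(-6\right) \left(-5\right) = 30$)
$R{\left(C \right)} = C^{4}$ ($R{\left(C \right)} = \left(C \left(C + \left(- \frac{1}{4} + \frac{1}{4} \cdot 1\right)\right)\right)^{2} = \left(C \left(C + \left(- \frac{1}{4} + \frac{1}{4}\right)\right)\right)^{2} = \left(C \left(C + 0\right)\right)^{2} = \left(C C\right)^{2} = \left(C^{2}\right)^{2} = C^{4}$)
$R{\left(f \right)} - y = 30^{4} - 588 = 810000 - 588 = 809412$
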